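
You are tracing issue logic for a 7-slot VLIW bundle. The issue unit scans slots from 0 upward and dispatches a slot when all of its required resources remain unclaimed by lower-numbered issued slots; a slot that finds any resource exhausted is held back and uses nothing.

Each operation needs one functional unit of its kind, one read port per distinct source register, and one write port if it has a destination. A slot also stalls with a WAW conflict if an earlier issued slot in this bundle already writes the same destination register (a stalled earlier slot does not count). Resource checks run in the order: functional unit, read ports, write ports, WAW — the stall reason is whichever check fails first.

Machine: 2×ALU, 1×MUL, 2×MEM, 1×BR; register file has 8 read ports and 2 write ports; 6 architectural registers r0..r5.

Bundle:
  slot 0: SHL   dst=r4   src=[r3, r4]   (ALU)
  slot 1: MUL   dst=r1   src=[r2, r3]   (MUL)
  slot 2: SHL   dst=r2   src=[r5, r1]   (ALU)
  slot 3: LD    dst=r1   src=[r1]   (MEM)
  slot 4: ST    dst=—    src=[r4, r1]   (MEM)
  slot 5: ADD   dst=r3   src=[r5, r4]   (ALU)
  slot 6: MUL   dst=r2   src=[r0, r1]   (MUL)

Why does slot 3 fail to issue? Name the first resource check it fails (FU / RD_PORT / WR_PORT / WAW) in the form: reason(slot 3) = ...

reason(slot 3) = WR_PORT

#0 ALU src=r3,r4 dispatched  <A:1 Mu:1 Ld:2 B:1 rd:6 wr:1>
#1 MUL src=r2,r3 dispatched  <A:1 Mu:0 Ld:2 B:1 rd:4 wr:0>
#2 ALU src=r5,r1 held:WR_PORT  <A:1 Mu:0 Ld:2 B:1 rd:4 wr:0>
#3 MEM src=r1 held:WR_PORT  <A:1 Mu:0 Ld:2 B:1 rd:4 wr:0>
#4 MEM src=r4,r1 dispatched  <A:1 Mu:0 Ld:1 B:1 rd:2 wr:0>
#5 ALU src=r5,r4 held:WR_PORT  <A:1 Mu:0 Ld:1 B:1 rd:2 wr:0>
#6 MUL src=r0,r1 held:FU  <A:1 Mu:0 Ld:1 B:1 rd:2 wr:0>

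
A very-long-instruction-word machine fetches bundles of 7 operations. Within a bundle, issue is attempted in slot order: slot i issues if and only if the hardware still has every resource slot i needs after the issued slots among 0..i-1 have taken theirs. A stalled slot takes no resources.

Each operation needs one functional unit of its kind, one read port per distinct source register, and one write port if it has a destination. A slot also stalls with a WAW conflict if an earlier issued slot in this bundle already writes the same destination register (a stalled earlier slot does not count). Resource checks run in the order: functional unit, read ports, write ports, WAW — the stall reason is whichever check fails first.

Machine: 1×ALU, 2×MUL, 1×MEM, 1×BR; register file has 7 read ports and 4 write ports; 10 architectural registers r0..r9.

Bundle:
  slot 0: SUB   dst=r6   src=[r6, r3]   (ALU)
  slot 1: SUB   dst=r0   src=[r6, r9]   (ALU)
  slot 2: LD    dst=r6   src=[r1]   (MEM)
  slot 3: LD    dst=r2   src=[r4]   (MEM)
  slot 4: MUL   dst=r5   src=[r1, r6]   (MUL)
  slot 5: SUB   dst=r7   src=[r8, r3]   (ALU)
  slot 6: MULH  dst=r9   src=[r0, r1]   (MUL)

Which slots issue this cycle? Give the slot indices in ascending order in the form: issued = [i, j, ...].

#0 ALU src=r6,r3 dispatched  <A:0 Mu:2 Ld:1 B:1 rd:5 wr:3>
#1 ALU src=r6,r9 held:FU  <A:0 Mu:2 Ld:1 B:1 rd:5 wr:3>
#2 MEM src=r1 held:WAW  <A:0 Mu:2 Ld:1 B:1 rd:5 wr:3>
#3 MEM src=r4 dispatched  <A:0 Mu:2 Ld:0 B:1 rd:4 wr:2>
#4 MUL src=r1,r6 dispatched  <A:0 Mu:1 Ld:0 B:1 rd:2 wr:1>
#5 ALU src=r8,r3 held:FU  <A:0 Mu:1 Ld:0 B:1 rd:2 wr:1>
#6 MUL src=r0,r1 dispatched  <A:0 Mu:0 Ld:0 B:1 rd:0 wr:0>

issued = [0, 3, 4, 6]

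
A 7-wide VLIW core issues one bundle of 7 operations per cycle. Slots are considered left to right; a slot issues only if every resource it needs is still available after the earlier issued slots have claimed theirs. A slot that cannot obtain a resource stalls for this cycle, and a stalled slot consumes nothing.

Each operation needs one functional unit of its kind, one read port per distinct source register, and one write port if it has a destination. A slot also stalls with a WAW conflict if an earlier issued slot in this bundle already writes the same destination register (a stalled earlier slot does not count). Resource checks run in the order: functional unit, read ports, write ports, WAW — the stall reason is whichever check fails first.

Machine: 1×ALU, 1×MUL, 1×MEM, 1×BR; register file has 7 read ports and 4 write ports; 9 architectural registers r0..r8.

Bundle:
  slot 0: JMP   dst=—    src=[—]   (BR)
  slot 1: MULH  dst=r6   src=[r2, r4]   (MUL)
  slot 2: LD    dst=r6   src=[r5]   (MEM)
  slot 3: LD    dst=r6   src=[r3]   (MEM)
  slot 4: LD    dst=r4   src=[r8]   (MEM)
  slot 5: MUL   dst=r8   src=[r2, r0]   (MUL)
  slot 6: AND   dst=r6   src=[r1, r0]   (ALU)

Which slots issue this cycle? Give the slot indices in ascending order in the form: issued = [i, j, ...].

  0. BR ⇒ go  {1A/1Mu/1Ld/0B | 7r 4w}
  1. MUL→r6 ⇒ go  {1A/0Mu/1Ld/0B | 5r 3w}
  2. MEM→r6 ⇒ no(WAW)  {1A/0Mu/1Ld/0B | 5r 3w}
  3. MEM→r6 ⇒ no(WAW)  {1A/0Mu/1Ld/0B | 5r 3w}
  4. MEM→r4 ⇒ go  {1A/0Mu/0Ld/0B | 4r 2w}
  5. MUL→r8 ⇒ no(FU)  {1A/0Mu/0Ld/0B | 4r 2w}
  6. ALU→r6 ⇒ no(WAW)  {1A/0Mu/0Ld/0B | 4r 2w}

issued = [0, 1, 4]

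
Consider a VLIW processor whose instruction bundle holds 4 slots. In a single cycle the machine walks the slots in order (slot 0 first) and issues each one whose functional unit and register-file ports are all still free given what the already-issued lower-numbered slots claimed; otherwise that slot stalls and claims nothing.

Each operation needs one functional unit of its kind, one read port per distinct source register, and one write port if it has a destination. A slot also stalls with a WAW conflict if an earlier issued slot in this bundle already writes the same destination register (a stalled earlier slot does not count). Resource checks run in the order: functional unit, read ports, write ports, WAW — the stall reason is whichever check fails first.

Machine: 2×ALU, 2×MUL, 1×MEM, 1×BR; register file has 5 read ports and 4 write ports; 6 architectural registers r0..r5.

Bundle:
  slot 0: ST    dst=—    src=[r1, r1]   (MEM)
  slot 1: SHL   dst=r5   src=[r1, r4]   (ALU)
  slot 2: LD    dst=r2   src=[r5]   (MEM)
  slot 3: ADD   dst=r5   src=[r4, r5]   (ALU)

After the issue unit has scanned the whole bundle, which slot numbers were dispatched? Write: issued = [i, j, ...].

issued = [0, 1]

  0. MEM ⇒ go  {2A/2Mu/0Ld/1B | 4r 4w}
  1. ALU→r5 ⇒ go  {1A/2Mu/0Ld/1B | 2r 3w}
  2. MEM→r2 ⇒ no(FU)  {1A/2Mu/0Ld/1B | 2r 3w}
  3. ALU→r5 ⇒ no(WAW)  {1A/2Mu/0Ld/1B | 2r 3w}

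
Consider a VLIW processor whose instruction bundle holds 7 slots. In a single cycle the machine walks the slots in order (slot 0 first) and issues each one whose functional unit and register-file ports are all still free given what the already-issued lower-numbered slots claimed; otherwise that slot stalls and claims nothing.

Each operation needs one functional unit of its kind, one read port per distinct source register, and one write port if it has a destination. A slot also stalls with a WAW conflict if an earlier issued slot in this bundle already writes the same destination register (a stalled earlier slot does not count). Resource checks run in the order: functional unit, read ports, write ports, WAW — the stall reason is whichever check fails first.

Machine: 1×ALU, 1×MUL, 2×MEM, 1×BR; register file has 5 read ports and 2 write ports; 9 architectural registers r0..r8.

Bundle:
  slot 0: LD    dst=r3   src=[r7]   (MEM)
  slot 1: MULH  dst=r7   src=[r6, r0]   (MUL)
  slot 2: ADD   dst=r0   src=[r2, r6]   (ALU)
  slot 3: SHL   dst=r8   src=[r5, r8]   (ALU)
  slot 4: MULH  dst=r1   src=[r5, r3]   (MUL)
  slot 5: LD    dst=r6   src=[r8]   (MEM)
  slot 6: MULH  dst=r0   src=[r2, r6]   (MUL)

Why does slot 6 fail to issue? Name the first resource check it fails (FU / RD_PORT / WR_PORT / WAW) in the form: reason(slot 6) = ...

(0) want 1×MEM +1rd +1wr — yes → AL1|MU1|ME1|BR1|rd4|wr1
(1) want 1×MUL +2rd +1wr — yes → AL1|MU0|ME1|BR1|rd2|wr0
(2) want 1×ALU +2rd +1wr — WR_PORT → AL1|MU0|ME1|BR1|rd2|wr0
(3) want 1×ALU +2rd +1wr — WR_PORT → AL1|MU0|ME1|BR1|rd2|wr0
(4) want 1×MUL +2rd +1wr — FU → AL1|MU0|ME1|BR1|rd2|wr0
(5) want 1×MEM +1rd +1wr — WR_PORT → AL1|MU0|ME1|BR1|rd2|wr0
(6) want 1×MUL +2rd +1wr — FU → AL1|MU0|ME1|BR1|rd2|wr0

reason(slot 6) = FU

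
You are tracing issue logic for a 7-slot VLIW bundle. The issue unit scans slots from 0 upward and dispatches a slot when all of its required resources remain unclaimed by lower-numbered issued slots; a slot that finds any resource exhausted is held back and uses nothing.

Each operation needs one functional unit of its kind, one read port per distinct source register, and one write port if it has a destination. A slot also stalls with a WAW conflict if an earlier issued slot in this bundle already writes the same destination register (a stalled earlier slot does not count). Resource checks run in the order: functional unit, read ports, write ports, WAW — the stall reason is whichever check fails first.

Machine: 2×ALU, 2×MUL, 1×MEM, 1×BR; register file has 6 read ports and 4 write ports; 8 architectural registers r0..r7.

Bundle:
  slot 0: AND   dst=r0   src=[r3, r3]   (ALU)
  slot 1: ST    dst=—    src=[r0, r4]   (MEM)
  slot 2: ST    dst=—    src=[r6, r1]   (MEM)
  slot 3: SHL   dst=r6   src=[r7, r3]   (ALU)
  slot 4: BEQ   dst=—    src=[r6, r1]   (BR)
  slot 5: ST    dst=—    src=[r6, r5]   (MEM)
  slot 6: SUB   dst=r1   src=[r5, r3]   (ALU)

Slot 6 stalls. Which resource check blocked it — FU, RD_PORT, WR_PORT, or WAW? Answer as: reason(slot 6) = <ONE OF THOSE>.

reason(slot 6) = FU

[0] ALU needs rd=1 wr=1: ok; after: ALU=1 MUL=2 MEM=1 BR=1, R=5, W=3
[1] MEM needs rd=2 wr=0: ok; after: ALU=1 MUL=2 MEM=0 BR=1, R=3, W=3
[2] MEM needs rd=2 wr=0: FU; after: ALU=1 MUL=2 MEM=0 BR=1, R=3, W=3
[3] ALU needs rd=2 wr=1: ok; after: ALU=0 MUL=2 MEM=0 BR=1, R=1, W=2
[4] BR needs rd=2 wr=0: RD_PORT; after: ALU=0 MUL=2 MEM=0 BR=1, R=1, W=2
[5] MEM needs rd=2 wr=0: FU; after: ALU=0 MUL=2 MEM=0 BR=1, R=1, W=2
[6] ALU needs rd=2 wr=1: FU; after: ALU=0 MUL=2 MEM=0 BR=1, R=1, W=2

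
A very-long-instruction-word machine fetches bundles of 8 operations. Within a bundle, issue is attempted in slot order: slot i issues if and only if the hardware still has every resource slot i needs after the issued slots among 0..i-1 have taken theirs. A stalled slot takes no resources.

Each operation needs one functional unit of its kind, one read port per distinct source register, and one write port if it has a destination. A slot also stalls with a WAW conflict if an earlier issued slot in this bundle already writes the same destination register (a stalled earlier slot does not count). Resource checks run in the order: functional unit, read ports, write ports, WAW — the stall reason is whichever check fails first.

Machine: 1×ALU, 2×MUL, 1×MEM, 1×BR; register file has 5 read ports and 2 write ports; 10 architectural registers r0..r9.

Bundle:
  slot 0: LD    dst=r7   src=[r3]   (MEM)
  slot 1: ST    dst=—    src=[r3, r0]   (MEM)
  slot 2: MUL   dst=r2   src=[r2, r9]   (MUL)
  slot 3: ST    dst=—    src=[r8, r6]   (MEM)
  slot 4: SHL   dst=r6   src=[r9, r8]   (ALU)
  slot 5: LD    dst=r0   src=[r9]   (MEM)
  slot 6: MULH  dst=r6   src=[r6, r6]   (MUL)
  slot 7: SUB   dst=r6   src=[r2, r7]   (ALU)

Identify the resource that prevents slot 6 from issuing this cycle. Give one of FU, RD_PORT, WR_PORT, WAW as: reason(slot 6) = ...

reason(slot 6) = WR_PORT

[0] MEM needs rd=1 wr=1: ok; after: ALU=1 MUL=2 MEM=0 BR=1, R=4, W=1
[1] MEM needs rd=2 wr=0: FU; after: ALU=1 MUL=2 MEM=0 BR=1, R=4, W=1
[2] MUL needs rd=2 wr=1: ok; after: ALU=1 MUL=1 MEM=0 BR=1, R=2, W=0
[3] MEM needs rd=2 wr=0: FU; after: ALU=1 MUL=1 MEM=0 BR=1, R=2, W=0
[4] ALU needs rd=2 wr=1: WR_PORT; after: ALU=1 MUL=1 MEM=0 BR=1, R=2, W=0
[5] MEM needs rd=1 wr=1: FU; after: ALU=1 MUL=1 MEM=0 BR=1, R=2, W=0
[6] MUL needs rd=1 wr=1: WR_PORT; after: ALU=1 MUL=1 MEM=0 BR=1, R=2, W=0
[7] ALU needs rd=2 wr=1: WR_PORT; after: ALU=1 MUL=1 MEM=0 BR=1, R=2, W=0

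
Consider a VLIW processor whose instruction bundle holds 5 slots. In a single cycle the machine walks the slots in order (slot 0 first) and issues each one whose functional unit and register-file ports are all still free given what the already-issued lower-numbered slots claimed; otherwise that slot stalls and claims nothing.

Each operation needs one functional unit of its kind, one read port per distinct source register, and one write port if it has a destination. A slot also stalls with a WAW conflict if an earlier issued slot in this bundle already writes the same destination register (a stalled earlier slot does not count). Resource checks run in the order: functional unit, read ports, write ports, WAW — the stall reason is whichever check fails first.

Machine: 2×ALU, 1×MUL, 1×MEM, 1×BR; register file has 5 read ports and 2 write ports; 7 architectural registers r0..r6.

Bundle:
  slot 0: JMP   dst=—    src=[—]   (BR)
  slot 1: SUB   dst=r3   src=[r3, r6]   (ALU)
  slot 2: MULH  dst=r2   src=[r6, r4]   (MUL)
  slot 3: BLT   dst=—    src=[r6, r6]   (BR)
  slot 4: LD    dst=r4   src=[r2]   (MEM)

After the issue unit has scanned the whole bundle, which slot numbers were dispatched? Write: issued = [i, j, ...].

[0] BR needs rd=0 wr=0: ok; after: ALU=2 MUL=1 MEM=1 BR=0, R=5, W=2
[1] ALU needs rd=2 wr=1: ok; after: ALU=1 MUL=1 MEM=1 BR=0, R=3, W=1
[2] MUL needs rd=2 wr=1: ok; after: ALU=1 MUL=0 MEM=1 BR=0, R=1, W=0
[3] BR needs rd=1 wr=0: FU; after: ALU=1 MUL=0 MEM=1 BR=0, R=1, W=0
[4] MEM needs rd=1 wr=1: WR_PORT; after: ALU=1 MUL=0 MEM=1 BR=0, R=1, W=0

issued = [0, 1, 2]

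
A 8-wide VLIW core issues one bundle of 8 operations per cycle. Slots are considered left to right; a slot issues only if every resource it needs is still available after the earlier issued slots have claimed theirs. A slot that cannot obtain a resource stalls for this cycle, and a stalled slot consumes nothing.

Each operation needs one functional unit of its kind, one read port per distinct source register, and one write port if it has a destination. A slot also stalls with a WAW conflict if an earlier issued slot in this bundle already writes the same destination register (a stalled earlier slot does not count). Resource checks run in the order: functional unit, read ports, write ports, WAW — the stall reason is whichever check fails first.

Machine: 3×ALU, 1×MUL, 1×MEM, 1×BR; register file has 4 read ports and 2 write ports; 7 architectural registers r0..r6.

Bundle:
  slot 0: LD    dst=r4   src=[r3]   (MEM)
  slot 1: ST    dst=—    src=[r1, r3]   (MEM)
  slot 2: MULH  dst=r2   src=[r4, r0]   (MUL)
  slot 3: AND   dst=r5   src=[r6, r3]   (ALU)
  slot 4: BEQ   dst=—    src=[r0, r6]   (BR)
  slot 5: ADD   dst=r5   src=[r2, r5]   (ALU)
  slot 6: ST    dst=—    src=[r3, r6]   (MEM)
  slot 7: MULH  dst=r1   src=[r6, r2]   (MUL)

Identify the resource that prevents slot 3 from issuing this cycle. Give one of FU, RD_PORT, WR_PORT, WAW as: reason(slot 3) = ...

[0] MEM needs rd=1 wr=1: ok; after: ALU=3 MUL=1 MEM=0 BR=1, R=3, W=1
[1] MEM needs rd=2 wr=0: FU; after: ALU=3 MUL=1 MEM=0 BR=1, R=3, W=1
[2] MUL needs rd=2 wr=1: ok; after: ALU=3 MUL=0 MEM=0 BR=1, R=1, W=0
[3] ALU needs rd=2 wr=1: RD_PORT; after: ALU=3 MUL=0 MEM=0 BR=1, R=1, W=0
[4] BR needs rd=2 wr=0: RD_PORT; after: ALU=3 MUL=0 MEM=0 BR=1, R=1, W=0
[5] ALU needs rd=2 wr=1: RD_PORT; after: ALU=3 MUL=0 MEM=0 BR=1, R=1, W=0
[6] MEM needs rd=2 wr=0: FU; after: ALU=3 MUL=0 MEM=0 BR=1, R=1, W=0
[7] MUL needs rd=2 wr=1: FU; after: ALU=3 MUL=0 MEM=0 BR=1, R=1, W=0

reason(slot 3) = RD_PORT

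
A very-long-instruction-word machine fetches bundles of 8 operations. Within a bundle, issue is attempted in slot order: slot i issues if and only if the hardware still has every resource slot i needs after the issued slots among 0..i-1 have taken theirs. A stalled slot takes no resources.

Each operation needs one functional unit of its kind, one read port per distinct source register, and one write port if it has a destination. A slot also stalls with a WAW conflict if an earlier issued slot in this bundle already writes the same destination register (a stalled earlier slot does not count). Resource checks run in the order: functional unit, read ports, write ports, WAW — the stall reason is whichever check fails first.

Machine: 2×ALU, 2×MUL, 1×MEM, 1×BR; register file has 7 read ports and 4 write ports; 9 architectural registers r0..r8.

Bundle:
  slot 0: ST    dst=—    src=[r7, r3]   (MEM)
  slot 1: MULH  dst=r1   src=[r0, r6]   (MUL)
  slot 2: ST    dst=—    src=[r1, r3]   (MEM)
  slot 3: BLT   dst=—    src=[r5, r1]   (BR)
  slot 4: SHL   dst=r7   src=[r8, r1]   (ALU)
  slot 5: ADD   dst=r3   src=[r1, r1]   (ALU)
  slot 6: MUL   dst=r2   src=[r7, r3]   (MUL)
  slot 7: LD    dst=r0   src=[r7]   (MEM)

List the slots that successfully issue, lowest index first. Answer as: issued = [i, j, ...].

issued = [0, 1, 3, 5]

  0. MEM ⇒ go  {2A/2Mu/0Ld/1B | 5r 4w}
  1. MUL→r1 ⇒ go  {2A/1Mu/0Ld/1B | 3r 3w}
  2. MEM ⇒ no(FU)  {2A/1Mu/0Ld/1B | 3r 3w}
  3. BR ⇒ go  {2A/1Mu/0Ld/0B | 1r 3w}
  4. ALU→r7 ⇒ no(RD_PORT)  {2A/1Mu/0Ld/0B | 1r 3w}
  5. ALU→r3 ⇒ go  {1A/1Mu/0Ld/0B | 0r 2w}
  6. MUL→r2 ⇒ no(RD_PORT)  {1A/1Mu/0Ld/0B | 0r 2w}
  7. MEM→r0 ⇒ no(FU)  {1A/1Mu/0Ld/0B | 0r 2w}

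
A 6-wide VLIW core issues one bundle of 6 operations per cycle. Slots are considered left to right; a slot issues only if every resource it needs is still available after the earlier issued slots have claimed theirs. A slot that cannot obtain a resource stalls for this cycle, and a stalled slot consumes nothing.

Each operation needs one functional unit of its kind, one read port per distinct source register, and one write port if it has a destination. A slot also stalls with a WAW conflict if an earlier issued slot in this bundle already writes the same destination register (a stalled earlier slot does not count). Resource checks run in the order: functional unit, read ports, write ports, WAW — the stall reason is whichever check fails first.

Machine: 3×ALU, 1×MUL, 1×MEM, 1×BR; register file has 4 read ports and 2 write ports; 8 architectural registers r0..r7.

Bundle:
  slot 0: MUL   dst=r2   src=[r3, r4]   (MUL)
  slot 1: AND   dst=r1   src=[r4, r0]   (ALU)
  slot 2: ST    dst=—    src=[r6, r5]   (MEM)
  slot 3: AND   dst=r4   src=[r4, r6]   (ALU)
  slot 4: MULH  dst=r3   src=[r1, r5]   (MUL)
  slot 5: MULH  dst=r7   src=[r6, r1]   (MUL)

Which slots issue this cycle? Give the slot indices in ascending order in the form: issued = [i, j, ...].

issued = [0, 1]

  0. MUL→r2 ⇒ go  {3A/0Mu/1Ld/1B | 2r 1w}
  1. ALU→r1 ⇒ go  {2A/0Mu/1Ld/1B | 0r 0w}
  2. MEM ⇒ no(RD_PORT)  {2A/0Mu/1Ld/1B | 0r 0w}
  3. ALU→r4 ⇒ no(RD_PORT)  {2A/0Mu/1Ld/1B | 0r 0w}
  4. MUL→r3 ⇒ no(FU)  {2A/0Mu/1Ld/1B | 0r 0w}
  5. MUL→r7 ⇒ no(FU)  {2A/0Mu/1Ld/1B | 0r 0w}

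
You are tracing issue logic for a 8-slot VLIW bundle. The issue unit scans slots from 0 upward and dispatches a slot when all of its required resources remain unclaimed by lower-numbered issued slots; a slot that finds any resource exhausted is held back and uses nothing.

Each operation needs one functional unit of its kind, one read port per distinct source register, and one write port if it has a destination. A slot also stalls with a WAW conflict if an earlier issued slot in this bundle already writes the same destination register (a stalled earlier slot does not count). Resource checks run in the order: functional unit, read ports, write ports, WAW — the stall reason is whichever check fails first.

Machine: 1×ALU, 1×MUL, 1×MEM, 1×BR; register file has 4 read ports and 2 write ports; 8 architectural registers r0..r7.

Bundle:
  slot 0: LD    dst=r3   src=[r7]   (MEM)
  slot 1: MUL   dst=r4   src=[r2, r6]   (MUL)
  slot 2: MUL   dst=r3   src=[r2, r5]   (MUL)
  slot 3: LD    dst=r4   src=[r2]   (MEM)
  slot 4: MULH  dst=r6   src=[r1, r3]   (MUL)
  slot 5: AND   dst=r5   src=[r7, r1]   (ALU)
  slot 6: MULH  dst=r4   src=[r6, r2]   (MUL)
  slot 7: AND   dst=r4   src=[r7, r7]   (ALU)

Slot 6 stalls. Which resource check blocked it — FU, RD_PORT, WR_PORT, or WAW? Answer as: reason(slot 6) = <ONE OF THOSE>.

reason(slot 6) = FU

slot 0 (MEM): ISSUE — free A1,Mu1,Ld0,B1 rp3 wp1
slot 1 (MUL): ISSUE — free A1,Mu0,Ld0,B1 rp1 wp0
slot 2 (MUL): stall FU — free A1,Mu0,Ld0,B1 rp1 wp0
slot 3 (MEM): stall FU — free A1,Mu0,Ld0,B1 rp1 wp0
slot 4 (MUL): stall FU — free A1,Mu0,Ld0,B1 rp1 wp0
slot 5 (ALU): stall RD_PORT — free A1,Mu0,Ld0,B1 rp1 wp0
slot 6 (MUL): stall FU — free A1,Mu0,Ld0,B1 rp1 wp0
slot 7 (ALU): stall WR_PORT — free A1,Mu0,Ld0,B1 rp1 wp0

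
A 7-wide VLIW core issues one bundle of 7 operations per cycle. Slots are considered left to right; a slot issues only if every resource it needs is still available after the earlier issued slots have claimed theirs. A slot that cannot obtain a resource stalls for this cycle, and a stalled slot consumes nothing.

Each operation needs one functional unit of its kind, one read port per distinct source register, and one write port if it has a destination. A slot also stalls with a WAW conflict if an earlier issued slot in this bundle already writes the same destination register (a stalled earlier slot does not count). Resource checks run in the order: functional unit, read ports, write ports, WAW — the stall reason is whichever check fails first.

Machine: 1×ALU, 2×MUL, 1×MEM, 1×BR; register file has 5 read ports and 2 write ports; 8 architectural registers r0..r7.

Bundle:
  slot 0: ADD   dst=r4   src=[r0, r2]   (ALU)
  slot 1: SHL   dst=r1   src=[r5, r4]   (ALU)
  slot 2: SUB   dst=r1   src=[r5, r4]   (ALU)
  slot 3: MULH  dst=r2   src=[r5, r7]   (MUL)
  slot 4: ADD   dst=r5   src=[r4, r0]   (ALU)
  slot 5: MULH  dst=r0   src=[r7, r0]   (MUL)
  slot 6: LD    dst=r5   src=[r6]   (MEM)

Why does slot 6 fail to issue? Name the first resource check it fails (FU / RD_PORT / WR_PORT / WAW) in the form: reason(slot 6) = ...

#0 ALU src=r0,r2 dispatched  <A:0 Mu:2 Ld:1 B:1 rd:3 wr:1>
#1 ALU src=r5,r4 held:FU  <A:0 Mu:2 Ld:1 B:1 rd:3 wr:1>
#2 ALU src=r5,r4 held:FU  <A:0 Mu:2 Ld:1 B:1 rd:3 wr:1>
#3 MUL src=r5,r7 dispatched  <A:0 Mu:1 Ld:1 B:1 rd:1 wr:0>
#4 ALU src=r4,r0 held:FU  <A:0 Mu:1 Ld:1 B:1 rd:1 wr:0>
#5 MUL src=r7,r0 held:RD_PORT  <A:0 Mu:1 Ld:1 B:1 rd:1 wr:0>
#6 MEM src=r6 held:WR_PORT  <A:0 Mu:1 Ld:1 B:1 rd:1 wr:0>

reason(slot 6) = WR_PORT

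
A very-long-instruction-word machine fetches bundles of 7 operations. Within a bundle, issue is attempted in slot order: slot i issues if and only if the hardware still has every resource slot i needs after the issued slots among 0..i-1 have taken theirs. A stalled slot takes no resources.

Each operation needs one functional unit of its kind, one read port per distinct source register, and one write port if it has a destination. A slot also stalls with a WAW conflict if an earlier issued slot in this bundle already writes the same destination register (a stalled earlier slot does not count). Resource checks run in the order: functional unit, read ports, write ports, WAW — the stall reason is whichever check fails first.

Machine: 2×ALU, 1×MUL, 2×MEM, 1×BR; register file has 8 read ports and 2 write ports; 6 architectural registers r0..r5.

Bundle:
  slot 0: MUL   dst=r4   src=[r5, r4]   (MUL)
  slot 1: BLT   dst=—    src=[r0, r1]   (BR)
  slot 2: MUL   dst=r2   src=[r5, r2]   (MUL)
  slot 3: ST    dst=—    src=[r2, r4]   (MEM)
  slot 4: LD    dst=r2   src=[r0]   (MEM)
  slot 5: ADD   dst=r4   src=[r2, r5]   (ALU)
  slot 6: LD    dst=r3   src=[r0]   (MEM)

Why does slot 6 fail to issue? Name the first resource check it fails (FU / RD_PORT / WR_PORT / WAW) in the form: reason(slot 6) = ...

reason(slot 6) = FU

  0. MUL→r4 ⇒ go  {2A/0Mu/2Ld/1B | 6r 1w}
  1. BR ⇒ go  {2A/0Mu/2Ld/0B | 4r 1w}
  2. MUL→r2 ⇒ no(FU)  {2A/0Mu/2Ld/0B | 4r 1w}
  3. MEM ⇒ go  {2A/0Mu/1Ld/0B | 2r 1w}
  4. MEM→r2 ⇒ go  {2A/0Mu/0Ld/0B | 1r 0w}
  5. ALU→r4 ⇒ no(RD_PORT)  {2A/0Mu/0Ld/0B | 1r 0w}
  6. MEM→r3 ⇒ no(FU)  {2A/0Mu/0Ld/0B | 1r 0w}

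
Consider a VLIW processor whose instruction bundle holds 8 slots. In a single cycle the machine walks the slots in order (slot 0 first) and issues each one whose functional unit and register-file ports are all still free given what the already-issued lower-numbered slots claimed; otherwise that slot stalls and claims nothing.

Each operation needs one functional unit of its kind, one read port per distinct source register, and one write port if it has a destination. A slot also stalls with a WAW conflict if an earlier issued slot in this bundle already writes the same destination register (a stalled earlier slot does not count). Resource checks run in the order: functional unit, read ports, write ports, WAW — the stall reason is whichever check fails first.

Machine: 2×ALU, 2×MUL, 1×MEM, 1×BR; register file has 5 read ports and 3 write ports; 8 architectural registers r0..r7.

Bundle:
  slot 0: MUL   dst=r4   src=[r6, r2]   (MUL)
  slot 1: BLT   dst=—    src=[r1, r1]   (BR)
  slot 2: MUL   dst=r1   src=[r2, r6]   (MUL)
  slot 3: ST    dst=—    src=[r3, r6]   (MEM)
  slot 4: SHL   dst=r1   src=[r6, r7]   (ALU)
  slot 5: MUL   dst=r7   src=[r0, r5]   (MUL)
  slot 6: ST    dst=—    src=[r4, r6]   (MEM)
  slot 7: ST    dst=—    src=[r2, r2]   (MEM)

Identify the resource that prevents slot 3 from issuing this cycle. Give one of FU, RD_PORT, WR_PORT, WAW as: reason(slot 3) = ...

#0 MUL src=r6,r2 dispatched  <A:2 Mu:1 Ld:1 B:1 rd:3 wr:2>
#1 BR src=r1,r1 dispatched  <A:2 Mu:1 Ld:1 B:0 rd:2 wr:2>
#2 MUL src=r2,r6 dispatched  <A:2 Mu:0 Ld:1 B:0 rd:0 wr:1>
#3 MEM src=r3,r6 held:RD_PORT  <A:2 Mu:0 Ld:1 B:0 rd:0 wr:1>
#4 ALU src=r6,r7 held:RD_PORT  <A:2 Mu:0 Ld:1 B:0 rd:0 wr:1>
#5 MUL src=r0,r5 held:FU  <A:2 Mu:0 Ld:1 B:0 rd:0 wr:1>
#6 MEM src=r4,r6 held:RD_PORT  <A:2 Mu:0 Ld:1 B:0 rd:0 wr:1>
#7 MEM src=r2,r2 held:RD_PORT  <A:2 Mu:0 Ld:1 B:0 rd:0 wr:1>

reason(slot 3) = RD_PORT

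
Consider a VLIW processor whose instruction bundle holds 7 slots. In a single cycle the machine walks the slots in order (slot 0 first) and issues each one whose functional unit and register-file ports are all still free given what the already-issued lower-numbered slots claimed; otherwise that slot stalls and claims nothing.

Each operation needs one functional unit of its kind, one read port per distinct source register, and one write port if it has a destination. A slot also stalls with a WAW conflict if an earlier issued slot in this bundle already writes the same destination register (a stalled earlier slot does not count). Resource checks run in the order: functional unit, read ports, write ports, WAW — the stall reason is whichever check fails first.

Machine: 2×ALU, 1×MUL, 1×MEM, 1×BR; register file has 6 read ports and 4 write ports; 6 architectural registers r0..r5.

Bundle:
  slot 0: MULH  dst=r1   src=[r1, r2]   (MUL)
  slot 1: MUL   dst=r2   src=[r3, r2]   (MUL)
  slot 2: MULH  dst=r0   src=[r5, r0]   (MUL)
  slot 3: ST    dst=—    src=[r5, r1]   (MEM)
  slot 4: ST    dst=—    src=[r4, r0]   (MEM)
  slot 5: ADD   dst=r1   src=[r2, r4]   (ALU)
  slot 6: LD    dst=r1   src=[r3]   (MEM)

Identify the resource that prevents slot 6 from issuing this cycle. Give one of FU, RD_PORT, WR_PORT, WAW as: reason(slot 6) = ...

(0) want 1×MUL +2rd +1wr — yes → AL2|MU0|ME1|BR1|rd4|wr3
(1) want 1×MUL +2rd +1wr — FU → AL2|MU0|ME1|BR1|rd4|wr3
(2) want 1×MUL +2rd +1wr — FU → AL2|MU0|ME1|BR1|rd4|wr3
(3) want 1×MEM +2rd +0wr — yes → AL2|MU0|ME0|BR1|rd2|wr3
(4) want 1×MEM +2rd +0wr — FU → AL2|MU0|ME0|BR1|rd2|wr3
(5) want 1×ALU +2rd +1wr — WAW → AL2|MU0|ME0|BR1|rd2|wr3
(6) want 1×MEM +1rd +1wr — FU → AL2|MU0|ME0|BR1|rd2|wr3

reason(slot 6) = FU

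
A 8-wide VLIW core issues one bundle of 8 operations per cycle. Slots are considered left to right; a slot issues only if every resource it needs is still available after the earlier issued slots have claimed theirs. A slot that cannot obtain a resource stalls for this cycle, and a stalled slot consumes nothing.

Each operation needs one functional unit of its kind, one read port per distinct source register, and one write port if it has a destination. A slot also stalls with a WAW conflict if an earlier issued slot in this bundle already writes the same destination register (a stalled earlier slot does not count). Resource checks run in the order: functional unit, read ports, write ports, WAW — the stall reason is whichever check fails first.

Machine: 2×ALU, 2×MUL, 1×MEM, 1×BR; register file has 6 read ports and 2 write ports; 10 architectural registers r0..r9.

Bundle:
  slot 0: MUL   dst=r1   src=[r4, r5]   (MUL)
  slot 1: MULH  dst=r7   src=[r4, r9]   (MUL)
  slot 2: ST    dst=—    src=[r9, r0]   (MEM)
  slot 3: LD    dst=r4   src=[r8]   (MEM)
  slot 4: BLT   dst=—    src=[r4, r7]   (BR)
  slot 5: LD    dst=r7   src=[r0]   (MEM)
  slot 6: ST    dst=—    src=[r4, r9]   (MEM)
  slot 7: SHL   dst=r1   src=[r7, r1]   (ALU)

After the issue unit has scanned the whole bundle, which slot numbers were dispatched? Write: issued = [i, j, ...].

issued = [0, 1, 2]

  0. MUL→r1 ⇒ go  {2A/1Mu/1Ld/1B | 4r 1w}
  1. MUL→r7 ⇒ go  {2A/0Mu/1Ld/1B | 2r 0w}
  2. MEM ⇒ go  {2A/0Mu/0Ld/1B | 0r 0w}
  3. MEM→r4 ⇒ no(FU)  {2A/0Mu/0Ld/1B | 0r 0w}
  4. BR ⇒ no(RD_PORT)  {2A/0Mu/0Ld/1B | 0r 0w}
  5. MEM→r7 ⇒ no(FU)  {2A/0Mu/0Ld/1B | 0r 0w}
  6. MEM ⇒ no(FU)  {2A/0Mu/0Ld/1B | 0r 0w}
  7. ALU→r1 ⇒ no(RD_PORT)  {2A/0Mu/0Ld/1B | 0r 0w}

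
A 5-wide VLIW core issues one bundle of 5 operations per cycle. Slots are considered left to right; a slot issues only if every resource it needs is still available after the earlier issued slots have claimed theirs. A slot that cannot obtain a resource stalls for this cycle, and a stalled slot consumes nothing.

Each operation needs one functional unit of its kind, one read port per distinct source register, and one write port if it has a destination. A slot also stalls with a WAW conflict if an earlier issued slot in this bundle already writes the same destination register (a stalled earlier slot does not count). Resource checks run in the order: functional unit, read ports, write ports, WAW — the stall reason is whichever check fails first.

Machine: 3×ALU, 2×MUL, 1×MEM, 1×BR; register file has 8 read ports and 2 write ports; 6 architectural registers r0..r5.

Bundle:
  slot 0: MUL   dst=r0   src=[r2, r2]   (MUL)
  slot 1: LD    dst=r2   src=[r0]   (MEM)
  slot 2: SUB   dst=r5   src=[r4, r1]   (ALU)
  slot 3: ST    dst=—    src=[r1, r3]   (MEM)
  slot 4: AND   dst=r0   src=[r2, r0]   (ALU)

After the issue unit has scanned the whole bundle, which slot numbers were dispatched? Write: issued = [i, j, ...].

issued = [0, 1]

  0. MUL→r0 ⇒ go  {3A/1Mu/1Ld/1B | 7r 1w}
  1. MEM→r2 ⇒ go  {3A/1Mu/0Ld/1B | 6r 0w}
  2. ALU→r5 ⇒ no(WR_PORT)  {3A/1Mu/0Ld/1B | 6r 0w}
  3. MEM ⇒ no(FU)  {3A/1Mu/0Ld/1B | 6r 0w}
  4. ALU→r0 ⇒ no(WR_PORT)  {3A/1Mu/0Ld/1B | 6r 0w}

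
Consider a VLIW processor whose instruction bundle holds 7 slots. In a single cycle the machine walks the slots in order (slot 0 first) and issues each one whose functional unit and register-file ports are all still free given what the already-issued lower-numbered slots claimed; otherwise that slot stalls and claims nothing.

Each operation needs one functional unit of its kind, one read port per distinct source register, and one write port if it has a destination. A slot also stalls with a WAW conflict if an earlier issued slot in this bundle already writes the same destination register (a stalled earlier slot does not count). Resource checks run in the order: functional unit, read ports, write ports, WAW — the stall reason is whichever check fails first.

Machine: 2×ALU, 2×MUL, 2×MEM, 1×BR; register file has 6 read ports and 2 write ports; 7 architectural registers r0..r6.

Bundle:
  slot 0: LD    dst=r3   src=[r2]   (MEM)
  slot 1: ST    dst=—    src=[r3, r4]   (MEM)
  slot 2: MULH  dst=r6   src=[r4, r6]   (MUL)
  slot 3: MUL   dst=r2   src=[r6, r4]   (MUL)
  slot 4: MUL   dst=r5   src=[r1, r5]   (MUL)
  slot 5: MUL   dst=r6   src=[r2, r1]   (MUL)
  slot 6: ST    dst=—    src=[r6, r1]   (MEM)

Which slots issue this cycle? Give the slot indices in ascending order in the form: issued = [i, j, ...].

issued = [0, 1, 2]

  0. MEM→r3 ⇒ go  {2A/2Mu/1Ld/1B | 5r 1w}
  1. MEM ⇒ go  {2A/2Mu/0Ld/1B | 3r 1w}
  2. MUL→r6 ⇒ go  {2A/1Mu/0Ld/1B | 1r 0w}
  3. MUL→r2 ⇒ no(RD_PORT)  {2A/1Mu/0Ld/1B | 1r 0w}
  4. MUL→r5 ⇒ no(RD_PORT)  {2A/1Mu/0Ld/1B | 1r 0w}
  5. MUL→r6 ⇒ no(RD_PORT)  {2A/1Mu/0Ld/1B | 1r 0w}
  6. MEM ⇒ no(FU)  {2A/1Mu/0Ld/1B | 1r 0w}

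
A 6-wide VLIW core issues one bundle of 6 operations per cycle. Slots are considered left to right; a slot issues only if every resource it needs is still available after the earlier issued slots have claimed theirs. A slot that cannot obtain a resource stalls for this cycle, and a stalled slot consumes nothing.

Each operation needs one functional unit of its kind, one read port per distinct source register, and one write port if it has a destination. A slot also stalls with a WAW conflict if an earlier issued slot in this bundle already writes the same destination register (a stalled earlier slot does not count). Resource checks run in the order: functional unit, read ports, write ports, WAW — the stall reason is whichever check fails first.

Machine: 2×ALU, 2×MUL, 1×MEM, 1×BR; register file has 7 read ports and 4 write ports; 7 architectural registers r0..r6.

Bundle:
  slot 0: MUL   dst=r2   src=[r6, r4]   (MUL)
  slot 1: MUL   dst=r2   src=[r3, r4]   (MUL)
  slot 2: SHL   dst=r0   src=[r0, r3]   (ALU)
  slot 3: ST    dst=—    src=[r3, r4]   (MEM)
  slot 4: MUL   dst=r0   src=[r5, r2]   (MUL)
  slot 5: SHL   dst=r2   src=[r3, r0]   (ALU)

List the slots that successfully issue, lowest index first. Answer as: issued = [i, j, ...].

issued = [0, 2, 3]

  0. MUL→r2 ⇒ go  {2A/1Mu/1Ld/1B | 5r 3w}
  1. MUL→r2 ⇒ no(WAW)  {2A/1Mu/1Ld/1B | 5r 3w}
  2. ALU→r0 ⇒ go  {1A/1Mu/1Ld/1B | 3r 2w}
  3. MEM ⇒ go  {1A/1Mu/0Ld/1B | 1r 2w}
  4. MUL→r0 ⇒ no(RD_PORT)  {1A/1Mu/0Ld/1B | 1r 2w}
  5. ALU→r2 ⇒ no(RD_PORT)  {1A/1Mu/0Ld/1B | 1r 2w}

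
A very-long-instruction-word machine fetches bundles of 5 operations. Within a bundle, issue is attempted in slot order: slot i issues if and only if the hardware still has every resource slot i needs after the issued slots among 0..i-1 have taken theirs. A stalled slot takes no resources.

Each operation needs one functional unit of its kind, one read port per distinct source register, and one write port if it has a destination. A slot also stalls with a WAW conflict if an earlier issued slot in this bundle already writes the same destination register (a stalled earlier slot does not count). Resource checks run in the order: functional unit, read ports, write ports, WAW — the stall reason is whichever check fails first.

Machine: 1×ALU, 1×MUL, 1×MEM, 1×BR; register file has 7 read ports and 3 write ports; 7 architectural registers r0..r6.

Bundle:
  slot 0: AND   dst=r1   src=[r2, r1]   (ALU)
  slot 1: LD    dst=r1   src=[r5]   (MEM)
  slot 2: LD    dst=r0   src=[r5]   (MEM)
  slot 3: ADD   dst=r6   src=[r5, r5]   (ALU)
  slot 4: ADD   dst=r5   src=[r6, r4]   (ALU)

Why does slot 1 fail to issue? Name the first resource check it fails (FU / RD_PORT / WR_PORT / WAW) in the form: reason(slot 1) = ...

  0. ALU→r1 ⇒ go  {0A/1Mu/1Ld/1B | 5r 2w}
  1. MEM→r1 ⇒ no(WAW)  {0A/1Mu/1Ld/1B | 5r 2w}
  2. MEM→r0 ⇒ go  {0A/1Mu/0Ld/1B | 4r 1w}
  3. ALU→r6 ⇒ no(FU)  {0A/1Mu/0Ld/1B | 4r 1w}
  4. ALU→r5 ⇒ no(FU)  {0A/1Mu/0Ld/1B | 4r 1w}

reason(slot 1) = WAW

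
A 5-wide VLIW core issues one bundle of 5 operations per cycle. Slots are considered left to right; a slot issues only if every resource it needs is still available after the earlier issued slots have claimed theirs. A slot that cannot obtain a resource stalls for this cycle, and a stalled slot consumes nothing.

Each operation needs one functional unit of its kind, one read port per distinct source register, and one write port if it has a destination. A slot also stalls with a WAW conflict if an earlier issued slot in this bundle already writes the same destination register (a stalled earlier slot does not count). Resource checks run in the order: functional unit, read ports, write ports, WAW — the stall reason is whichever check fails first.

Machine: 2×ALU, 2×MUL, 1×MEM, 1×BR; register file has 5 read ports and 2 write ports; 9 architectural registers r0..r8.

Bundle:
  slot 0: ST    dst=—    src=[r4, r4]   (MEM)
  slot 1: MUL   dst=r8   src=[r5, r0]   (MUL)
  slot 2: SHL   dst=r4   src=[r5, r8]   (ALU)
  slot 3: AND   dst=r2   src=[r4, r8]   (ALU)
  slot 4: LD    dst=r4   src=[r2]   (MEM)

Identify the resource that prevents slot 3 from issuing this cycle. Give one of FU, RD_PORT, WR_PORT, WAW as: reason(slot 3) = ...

reason(slot 3) = RD_PORT

  0. MEM ⇒ go  {2A/2Mu/0Ld/1B | 4r 2w}
  1. MUL→r8 ⇒ go  {2A/1Mu/0Ld/1B | 2r 1w}
  2. ALU→r4 ⇒ go  {1A/1Mu/0Ld/1B | 0r 0w}
  3. ALU→r2 ⇒ no(RD_PORT)  {1A/1Mu/0Ld/1B | 0r 0w}
  4. MEM→r4 ⇒ no(FU)  {1A/1Mu/0Ld/1B | 0r 0w}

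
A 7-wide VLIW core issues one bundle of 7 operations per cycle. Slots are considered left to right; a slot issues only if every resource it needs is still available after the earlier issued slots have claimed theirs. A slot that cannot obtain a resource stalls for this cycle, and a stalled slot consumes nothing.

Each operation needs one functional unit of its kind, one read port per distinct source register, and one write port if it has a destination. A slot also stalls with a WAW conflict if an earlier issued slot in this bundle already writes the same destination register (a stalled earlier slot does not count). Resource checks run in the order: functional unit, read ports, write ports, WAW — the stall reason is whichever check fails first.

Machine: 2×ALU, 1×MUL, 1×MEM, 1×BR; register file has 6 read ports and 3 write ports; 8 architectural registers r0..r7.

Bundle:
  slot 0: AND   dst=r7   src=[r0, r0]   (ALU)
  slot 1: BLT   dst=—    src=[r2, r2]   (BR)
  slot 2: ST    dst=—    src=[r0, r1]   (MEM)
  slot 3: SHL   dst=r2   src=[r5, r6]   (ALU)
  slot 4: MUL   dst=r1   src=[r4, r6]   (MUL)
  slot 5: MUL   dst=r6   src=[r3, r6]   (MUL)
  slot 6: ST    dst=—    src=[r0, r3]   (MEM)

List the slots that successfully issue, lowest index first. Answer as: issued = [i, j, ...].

(0) want 1×ALU +1rd +1wr — yes → AL1|MU1|ME1|BR1|rd5|wr2
(1) want 1×BR +1rd +0wr — yes → AL1|MU1|ME1|BR0|rd4|wr2
(2) want 1×MEM +2rd +0wr — yes → AL1|MU1|ME0|BR0|rd2|wr2
(3) want 1×ALU +2rd +1wr — yes → AL0|MU1|ME0|BR0|rd0|wr1
(4) want 1×MUL +2rd +1wr — RD_PORT → AL0|MU1|ME0|BR0|rd0|wr1
(5) want 1×MUL +2rd +1wr — RD_PORT → AL0|MU1|ME0|BR0|rd0|wr1
(6) want 1×MEM +2rd +0wr — FU → AL0|MU1|ME0|BR0|rd0|wr1

issued = [0, 1, 2, 3]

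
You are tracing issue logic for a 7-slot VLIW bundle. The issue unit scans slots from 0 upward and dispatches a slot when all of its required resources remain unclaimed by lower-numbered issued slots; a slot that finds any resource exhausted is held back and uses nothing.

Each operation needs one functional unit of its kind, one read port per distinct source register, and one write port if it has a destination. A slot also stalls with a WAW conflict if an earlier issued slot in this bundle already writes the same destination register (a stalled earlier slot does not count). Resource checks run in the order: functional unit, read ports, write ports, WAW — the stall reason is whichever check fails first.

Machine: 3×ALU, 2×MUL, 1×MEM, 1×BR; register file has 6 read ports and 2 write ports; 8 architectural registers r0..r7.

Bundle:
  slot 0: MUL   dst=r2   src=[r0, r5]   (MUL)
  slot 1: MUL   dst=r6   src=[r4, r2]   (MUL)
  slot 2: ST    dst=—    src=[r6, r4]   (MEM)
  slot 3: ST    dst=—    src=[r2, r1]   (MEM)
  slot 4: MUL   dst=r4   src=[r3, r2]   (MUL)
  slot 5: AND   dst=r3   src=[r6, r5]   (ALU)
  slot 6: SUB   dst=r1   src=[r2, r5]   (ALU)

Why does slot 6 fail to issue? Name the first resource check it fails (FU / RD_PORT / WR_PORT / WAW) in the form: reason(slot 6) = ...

reason(slot 6) = RD_PORT

#0 MUL src=r0,r5 dispatched  <A:3 Mu:1 Ld:1 B:1 rd:4 wr:1>
#1 MUL src=r4,r2 dispatched  <A:3 Mu:0 Ld:1 B:1 rd:2 wr:0>
#2 MEM src=r6,r4 dispatched  <A:3 Mu:0 Ld:0 B:1 rd:0 wr:0>
#3 MEM src=r2,r1 held:FU  <A:3 Mu:0 Ld:0 B:1 rd:0 wr:0>
#4 MUL src=r3,r2 held:FU  <A:3 Mu:0 Ld:0 B:1 rd:0 wr:0>
#5 ALU src=r6,r5 held:RD_PORT  <A:3 Mu:0 Ld:0 B:1 rd:0 wr:0>
#6 ALU src=r2,r5 held:RD_PORT  <A:3 Mu:0 Ld:0 B:1 rd:0 wr:0>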